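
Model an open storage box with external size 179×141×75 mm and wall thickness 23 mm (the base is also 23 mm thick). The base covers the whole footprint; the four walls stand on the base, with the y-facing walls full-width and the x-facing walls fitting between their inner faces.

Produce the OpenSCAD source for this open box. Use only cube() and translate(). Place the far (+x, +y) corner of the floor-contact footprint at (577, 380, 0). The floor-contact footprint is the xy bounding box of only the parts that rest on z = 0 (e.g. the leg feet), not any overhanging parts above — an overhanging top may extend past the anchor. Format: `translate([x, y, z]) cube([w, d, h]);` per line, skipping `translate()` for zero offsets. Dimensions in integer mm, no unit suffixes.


translate([398, 239, 0]) cube([179, 141, 23]);
translate([398, 239, 23]) cube([179, 23, 52]);
translate([398, 357, 23]) cube([179, 23, 52]);
translate([398, 262, 23]) cube([23, 95, 52]);
translate([554, 262, 23]) cube([23, 95, 52]);


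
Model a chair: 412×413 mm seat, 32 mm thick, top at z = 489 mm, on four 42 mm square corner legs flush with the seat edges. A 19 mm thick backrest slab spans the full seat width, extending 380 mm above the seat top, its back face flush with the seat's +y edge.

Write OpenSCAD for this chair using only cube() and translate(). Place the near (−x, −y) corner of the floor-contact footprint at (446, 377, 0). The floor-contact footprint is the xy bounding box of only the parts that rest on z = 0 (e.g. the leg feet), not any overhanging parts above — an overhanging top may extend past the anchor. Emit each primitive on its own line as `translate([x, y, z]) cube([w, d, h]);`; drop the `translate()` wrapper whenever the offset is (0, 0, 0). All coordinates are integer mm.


translate([446, 377, 457]) cube([412, 413, 32]);
translate([446, 377, 0]) cube([42, 42, 457]);
translate([816, 377, 0]) cube([42, 42, 457]);
translate([446, 748, 0]) cube([42, 42, 457]);
translate([816, 748, 0]) cube([42, 42, 457]);
translate([446, 771, 489]) cube([412, 19, 380]);


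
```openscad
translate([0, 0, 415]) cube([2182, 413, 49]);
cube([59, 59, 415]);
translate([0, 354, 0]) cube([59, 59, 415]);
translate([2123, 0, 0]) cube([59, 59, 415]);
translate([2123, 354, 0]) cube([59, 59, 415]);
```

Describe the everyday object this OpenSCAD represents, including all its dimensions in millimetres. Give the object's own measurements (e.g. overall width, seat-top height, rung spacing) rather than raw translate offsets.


A long wooden bench with a 2182 mm (x) × 413 mm (y) seat, 49 mm thick, its top surface 464 mm above the floor. Four 59 mm square legs at the seat corners, flush with the edges, run from z = 0 to the seat underside.


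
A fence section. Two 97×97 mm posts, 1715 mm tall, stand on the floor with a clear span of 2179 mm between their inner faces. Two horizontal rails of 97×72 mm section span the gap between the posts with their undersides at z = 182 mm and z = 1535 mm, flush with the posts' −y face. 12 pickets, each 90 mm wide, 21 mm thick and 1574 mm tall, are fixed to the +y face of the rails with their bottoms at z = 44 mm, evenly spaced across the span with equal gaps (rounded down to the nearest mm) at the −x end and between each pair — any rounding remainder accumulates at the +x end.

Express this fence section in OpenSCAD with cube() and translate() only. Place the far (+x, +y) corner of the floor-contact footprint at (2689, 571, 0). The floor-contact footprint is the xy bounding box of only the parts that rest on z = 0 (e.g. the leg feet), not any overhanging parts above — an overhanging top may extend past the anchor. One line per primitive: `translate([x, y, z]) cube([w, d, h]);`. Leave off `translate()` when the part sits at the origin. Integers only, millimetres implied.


translate([316, 474, 0]) cube([97, 97, 1715]);
translate([2592, 474, 0]) cube([97, 97, 1715]);
translate([413, 474, 182]) cube([2179, 97, 72]);
translate([413, 474, 1535]) cube([2179, 97, 72]);
translate([497, 571, 44]) cube([90, 21, 1574]);
translate([671, 571, 44]) cube([90, 21, 1574]);
translate([845, 571, 44]) cube([90, 21, 1574]);
translate([1019, 571, 44]) cube([90, 21, 1574]);
translate([1193, 571, 44]) cube([90, 21, 1574]);
translate([1367, 571, 44]) cube([90, 21, 1574]);
translate([1541, 571, 44]) cube([90, 21, 1574]);
translate([1715, 571, 44]) cube([90, 21, 1574]);
translate([1889, 571, 44]) cube([90, 21, 1574]);
translate([2063, 571, 44]) cube([90, 21, 1574]);
translate([2237, 571, 44]) cube([90, 21, 1574]);
translate([2411, 571, 44]) cube([90, 21, 1574]);


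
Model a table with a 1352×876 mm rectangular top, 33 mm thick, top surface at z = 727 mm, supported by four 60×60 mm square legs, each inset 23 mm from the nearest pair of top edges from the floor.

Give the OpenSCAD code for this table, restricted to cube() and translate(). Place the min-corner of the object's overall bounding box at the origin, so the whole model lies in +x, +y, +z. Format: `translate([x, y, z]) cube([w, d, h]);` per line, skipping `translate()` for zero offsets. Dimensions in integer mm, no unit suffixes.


translate([0, 0, 694]) cube([1352, 876, 33]);
translate([23, 23, 0]) cube([60, 60, 694]);
translate([1269, 23, 0]) cube([60, 60, 694]);
translate([23, 793, 0]) cube([60, 60, 694]);
translate([1269, 793, 0]) cube([60, 60, 694]);


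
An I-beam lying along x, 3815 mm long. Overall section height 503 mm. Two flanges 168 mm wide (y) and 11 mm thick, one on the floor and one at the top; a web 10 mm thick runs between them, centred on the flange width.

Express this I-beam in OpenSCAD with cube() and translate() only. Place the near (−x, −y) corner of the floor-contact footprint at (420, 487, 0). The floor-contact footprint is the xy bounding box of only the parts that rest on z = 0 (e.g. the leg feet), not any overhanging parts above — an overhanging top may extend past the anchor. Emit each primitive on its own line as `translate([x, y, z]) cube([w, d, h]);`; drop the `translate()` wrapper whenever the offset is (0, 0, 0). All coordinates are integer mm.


translate([420, 487, 0]) cube([3815, 168, 11]);
translate([420, 566, 11]) cube([3815, 10, 481]);
translate([420, 487, 492]) cube([3815, 168, 11]);


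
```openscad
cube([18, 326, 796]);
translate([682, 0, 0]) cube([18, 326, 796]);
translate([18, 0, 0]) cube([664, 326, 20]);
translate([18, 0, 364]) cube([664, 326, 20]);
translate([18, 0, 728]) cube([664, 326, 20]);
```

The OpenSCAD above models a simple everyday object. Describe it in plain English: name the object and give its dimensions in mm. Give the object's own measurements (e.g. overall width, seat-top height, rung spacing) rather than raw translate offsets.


An open bookshelf. Two side panels, each 18 mm thick, 326 mm deep and 796 mm tall, stand 700 mm apart (outside-to-outside). Between them sit 3 shelves, each 20 mm thick and 326 mm deep, spanning the full gap between the sides. The bottom shelf rests on the floor (its underside at z = 0) and the clear gap between one shelf's top and the next shelf's underside is 344 mm.


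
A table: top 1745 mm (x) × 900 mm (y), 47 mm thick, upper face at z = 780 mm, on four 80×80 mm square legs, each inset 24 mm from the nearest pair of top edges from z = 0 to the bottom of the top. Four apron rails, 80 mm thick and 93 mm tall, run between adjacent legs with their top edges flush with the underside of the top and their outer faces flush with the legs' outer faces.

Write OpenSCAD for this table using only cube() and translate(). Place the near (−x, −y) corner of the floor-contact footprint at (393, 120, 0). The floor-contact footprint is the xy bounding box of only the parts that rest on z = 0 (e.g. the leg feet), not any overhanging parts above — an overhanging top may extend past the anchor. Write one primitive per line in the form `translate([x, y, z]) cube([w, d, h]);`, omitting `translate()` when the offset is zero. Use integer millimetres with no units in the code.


// leg_h = 780 - 47 = 733
// apron z = 733 - 93 = 640
translate([369, 96, 733]) cube([1745, 900, 47]);
translate([393, 120, 0]) cube([80, 80, 733]);
translate([2010, 120, 0]) cube([80, 80, 733]);
translate([393, 892, 0]) cube([80, 80, 733]);
translate([2010, 892, 0]) cube([80, 80, 733]);
translate([473, 120, 640]) cube([1537, 80, 93]);
translate([473, 892, 640]) cube([1537, 80, 93]);
translate([393, 200, 640]) cube([80, 692, 93]);
translate([2010, 200, 640]) cube([80, 692, 93]);


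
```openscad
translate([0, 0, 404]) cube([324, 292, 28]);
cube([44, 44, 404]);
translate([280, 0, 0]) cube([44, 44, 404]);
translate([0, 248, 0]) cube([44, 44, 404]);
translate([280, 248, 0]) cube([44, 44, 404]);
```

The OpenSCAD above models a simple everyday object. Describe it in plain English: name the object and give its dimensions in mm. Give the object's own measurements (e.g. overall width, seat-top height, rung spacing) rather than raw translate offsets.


A simple wooden stool: a rectangular seat 324 mm (x) by 292 mm (y), 28 mm thick, top face at z = 432 mm, on four square legs, each 44×44 mm in cross-section. The legs rest on z = 0, each flush with a corner of the seat.


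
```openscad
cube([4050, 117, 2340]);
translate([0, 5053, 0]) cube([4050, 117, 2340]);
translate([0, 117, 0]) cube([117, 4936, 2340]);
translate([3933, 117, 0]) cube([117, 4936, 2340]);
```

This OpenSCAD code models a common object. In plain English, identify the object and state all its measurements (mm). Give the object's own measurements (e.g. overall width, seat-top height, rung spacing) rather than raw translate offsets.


The wall frame of a small rectangular building: four walls, each 2340 mm tall and 117 mm thick, enclosing a footprint 4050 mm (x) by 5170 mm (y) outside-to-outside, with no floor or roof. The front and back walls (the −y and +y sides) span the full width; the two side walls fit between them.


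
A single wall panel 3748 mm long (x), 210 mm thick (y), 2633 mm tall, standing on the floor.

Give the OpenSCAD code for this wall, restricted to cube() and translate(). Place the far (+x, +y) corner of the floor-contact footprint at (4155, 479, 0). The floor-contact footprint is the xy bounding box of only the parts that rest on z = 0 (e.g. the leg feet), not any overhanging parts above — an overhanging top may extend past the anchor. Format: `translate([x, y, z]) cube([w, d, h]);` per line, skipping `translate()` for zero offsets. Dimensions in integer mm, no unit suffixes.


translate([407, 269, 0]) cube([3748, 210, 2633]);


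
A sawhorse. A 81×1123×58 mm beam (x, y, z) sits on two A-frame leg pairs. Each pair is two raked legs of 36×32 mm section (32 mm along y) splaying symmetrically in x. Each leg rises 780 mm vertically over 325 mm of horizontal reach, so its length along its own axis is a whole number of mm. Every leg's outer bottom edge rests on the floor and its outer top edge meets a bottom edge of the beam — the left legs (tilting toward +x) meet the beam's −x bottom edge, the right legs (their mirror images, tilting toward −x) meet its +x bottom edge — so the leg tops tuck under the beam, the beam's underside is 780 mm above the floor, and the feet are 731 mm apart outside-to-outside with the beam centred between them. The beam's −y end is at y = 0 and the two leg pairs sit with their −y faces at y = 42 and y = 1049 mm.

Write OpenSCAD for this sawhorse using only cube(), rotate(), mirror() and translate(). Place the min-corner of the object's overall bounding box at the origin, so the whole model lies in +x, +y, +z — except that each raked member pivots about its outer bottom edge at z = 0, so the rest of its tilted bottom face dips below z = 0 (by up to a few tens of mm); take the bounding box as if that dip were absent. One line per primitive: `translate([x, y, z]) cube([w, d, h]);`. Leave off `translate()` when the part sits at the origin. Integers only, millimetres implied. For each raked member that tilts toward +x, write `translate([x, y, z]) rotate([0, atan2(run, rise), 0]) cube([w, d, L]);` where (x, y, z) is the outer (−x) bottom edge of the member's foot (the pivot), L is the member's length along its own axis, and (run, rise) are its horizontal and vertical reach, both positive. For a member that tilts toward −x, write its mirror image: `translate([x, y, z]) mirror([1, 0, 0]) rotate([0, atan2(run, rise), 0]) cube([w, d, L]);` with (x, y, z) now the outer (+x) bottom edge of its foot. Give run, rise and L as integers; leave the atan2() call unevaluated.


translate([325, 0, 780]) cube([81, 1123, 58]);
translate([0, 42, 0]) rotate([0, atan2(325, 780), 0]) cube([36, 32, 845]);
translate([731, 42, 0]) mirror([1, 0, 0]) rotate([0, atan2(325, 780), 0]) cube([36, 32, 845]);
translate([0, 1049, 0]) rotate([0, atan2(325, 780), 0]) cube([36, 32, 845]);
translate([731, 1049, 0]) mirror([1, 0, 0]) rotate([0, atan2(325, 780), 0]) cube([36, 32, 845]);


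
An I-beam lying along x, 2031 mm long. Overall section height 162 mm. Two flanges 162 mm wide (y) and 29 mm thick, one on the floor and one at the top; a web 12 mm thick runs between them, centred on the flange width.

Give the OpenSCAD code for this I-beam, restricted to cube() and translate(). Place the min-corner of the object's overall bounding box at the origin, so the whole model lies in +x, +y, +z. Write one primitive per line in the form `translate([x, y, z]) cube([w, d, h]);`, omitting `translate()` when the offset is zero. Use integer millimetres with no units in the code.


cube([2031, 162, 29]);
translate([0, 75, 29]) cube([2031, 12, 104]);
translate([0, 0, 133]) cube([2031, 162, 29]);


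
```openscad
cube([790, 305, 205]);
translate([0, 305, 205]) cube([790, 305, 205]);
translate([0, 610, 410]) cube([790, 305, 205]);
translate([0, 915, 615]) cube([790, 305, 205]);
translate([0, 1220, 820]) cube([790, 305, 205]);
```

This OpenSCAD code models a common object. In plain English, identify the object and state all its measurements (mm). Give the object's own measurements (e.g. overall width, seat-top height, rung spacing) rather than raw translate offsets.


A straight staircase of 5 solid steps. Each step is 790 mm wide (x), 305 mm deep (y, the going) and 205 mm tall (the rise). The first step rests on the floor; each subsequent step sits one going further in +y and one rise higher in +z, directly behind and above the previous step with no overlap.


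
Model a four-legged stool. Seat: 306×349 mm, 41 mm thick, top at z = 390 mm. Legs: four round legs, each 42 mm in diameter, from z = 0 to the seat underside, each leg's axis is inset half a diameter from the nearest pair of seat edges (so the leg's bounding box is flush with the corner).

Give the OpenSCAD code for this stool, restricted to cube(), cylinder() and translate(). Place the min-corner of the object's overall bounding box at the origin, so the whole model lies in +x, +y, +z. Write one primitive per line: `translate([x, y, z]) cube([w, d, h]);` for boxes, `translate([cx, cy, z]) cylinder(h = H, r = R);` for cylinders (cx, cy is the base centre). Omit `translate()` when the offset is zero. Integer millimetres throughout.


translate([0, 0, 349]) cube([306, 349, 41]);
translate([21, 21, 0]) cylinder(h = 349, r = 21);
translate([285, 21, 0]) cylinder(h = 349, r = 21);
translate([21, 328, 0]) cylinder(h = 349, r = 21);
translate([285, 328, 0]) cylinder(h = 349, r = 21);


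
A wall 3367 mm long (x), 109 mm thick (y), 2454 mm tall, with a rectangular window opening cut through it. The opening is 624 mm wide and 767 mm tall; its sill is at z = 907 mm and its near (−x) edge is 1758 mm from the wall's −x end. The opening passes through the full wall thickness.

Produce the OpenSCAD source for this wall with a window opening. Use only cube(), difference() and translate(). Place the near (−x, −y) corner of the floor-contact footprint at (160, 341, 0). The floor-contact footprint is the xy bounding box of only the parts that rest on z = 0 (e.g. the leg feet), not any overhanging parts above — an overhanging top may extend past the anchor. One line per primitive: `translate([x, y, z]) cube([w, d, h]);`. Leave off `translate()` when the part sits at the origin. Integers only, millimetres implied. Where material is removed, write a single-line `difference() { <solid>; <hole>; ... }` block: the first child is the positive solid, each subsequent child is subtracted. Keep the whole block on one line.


difference() { translate([160, 341, 0]) cube([3367, 109, 2454]); translate([1918, 341, 907]) cube([624, 109, 767]); }


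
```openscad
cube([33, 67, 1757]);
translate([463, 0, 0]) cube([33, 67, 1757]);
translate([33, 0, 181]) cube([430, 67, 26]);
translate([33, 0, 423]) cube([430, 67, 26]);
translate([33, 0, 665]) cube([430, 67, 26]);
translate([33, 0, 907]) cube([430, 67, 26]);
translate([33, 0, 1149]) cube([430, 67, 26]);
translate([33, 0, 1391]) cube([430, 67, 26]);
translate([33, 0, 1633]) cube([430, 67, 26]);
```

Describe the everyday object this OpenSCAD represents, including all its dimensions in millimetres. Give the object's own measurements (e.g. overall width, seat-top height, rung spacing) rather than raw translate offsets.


A straight ladder. Two 33×67 mm vertical rails, 1757 mm tall, stand 496 mm apart (outside-to-outside) with their front faces coplanar on the −y side. 7 rungs, each 67 mm deep and 26 mm tall, span between the inner faces of the rails, front faces flush with the rails. The lowest rung's underside is at z = 181 mm and rungs are spaced 242 mm apart (underside to underside).


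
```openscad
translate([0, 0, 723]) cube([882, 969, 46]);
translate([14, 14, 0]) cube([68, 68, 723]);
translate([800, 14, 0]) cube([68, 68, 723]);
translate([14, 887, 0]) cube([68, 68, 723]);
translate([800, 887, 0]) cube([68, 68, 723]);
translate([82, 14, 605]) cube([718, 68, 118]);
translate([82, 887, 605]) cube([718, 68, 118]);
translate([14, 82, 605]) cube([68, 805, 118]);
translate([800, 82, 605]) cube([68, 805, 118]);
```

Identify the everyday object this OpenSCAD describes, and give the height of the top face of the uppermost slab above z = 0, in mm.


A table. The table height is 769 mm.

A 882×969×46 slab sits at z = 723 on four 68 mm square posts — a table. The top surface is at 723 + 46 = 769 mm.


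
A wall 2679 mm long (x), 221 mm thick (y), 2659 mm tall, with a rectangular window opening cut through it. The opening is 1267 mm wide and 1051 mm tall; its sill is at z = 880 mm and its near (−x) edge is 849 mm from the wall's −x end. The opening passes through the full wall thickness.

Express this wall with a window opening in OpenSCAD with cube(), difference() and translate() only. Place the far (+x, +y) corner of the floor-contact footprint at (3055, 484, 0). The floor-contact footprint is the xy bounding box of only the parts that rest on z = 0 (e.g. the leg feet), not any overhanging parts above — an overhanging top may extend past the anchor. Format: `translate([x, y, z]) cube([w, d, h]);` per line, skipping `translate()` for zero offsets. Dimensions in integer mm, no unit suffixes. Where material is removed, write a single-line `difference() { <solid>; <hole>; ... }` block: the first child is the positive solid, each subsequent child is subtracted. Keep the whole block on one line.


difference() { translate([376, 263, 0]) cube([2679, 221, 2659]); translate([1225, 263, 880]) cube([1267, 221, 1051]); }


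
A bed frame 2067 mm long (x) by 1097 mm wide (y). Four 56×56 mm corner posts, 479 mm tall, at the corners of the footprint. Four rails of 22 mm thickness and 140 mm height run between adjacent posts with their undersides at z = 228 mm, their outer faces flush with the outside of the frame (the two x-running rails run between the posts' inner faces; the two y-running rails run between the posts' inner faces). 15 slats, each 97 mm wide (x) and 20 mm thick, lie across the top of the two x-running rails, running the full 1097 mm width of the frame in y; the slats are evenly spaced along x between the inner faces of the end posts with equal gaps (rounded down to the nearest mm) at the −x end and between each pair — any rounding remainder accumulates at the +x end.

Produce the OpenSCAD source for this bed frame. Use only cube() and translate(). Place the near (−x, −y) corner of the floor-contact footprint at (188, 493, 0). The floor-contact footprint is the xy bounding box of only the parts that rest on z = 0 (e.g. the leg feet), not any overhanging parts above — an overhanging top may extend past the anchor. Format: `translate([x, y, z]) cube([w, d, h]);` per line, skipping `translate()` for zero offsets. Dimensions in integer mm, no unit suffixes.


translate([188, 493, 0]) cube([56, 56, 479]);
translate([188, 1534, 0]) cube([56, 56, 479]);
translate([2199, 493, 0]) cube([56, 56, 479]);
translate([2199, 1534, 0]) cube([56, 56, 479]);
translate([244, 493, 228]) cube([1955, 22, 140]);
translate([244, 1568, 228]) cube([1955, 22, 140]);
translate([188, 549, 228]) cube([22, 985, 140]);
translate([2233, 549, 228]) cube([22, 985, 140]);
translate([275, 493, 368]) cube([97, 1097, 20]);
translate([403, 493, 368]) cube([97, 1097, 20]);
translate([531, 493, 368]) cube([97, 1097, 20]);
translate([659, 493, 368]) cube([97, 1097, 20]);
translate([787, 493, 368]) cube([97, 1097, 20]);
translate([915, 493, 368]) cube([97, 1097, 20]);
translate([1043, 493, 368]) cube([97, 1097, 20]);
translate([1171, 493, 368]) cube([97, 1097, 20]);
translate([1299, 493, 368]) cube([97, 1097, 20]);
translate([1427, 493, 368]) cube([97, 1097, 20]);
translate([1555, 493, 368]) cube([97, 1097, 20]);
translate([1683, 493, 368]) cube([97, 1097, 20]);
translate([1811, 493, 368]) cube([97, 1097, 20]);
translate([1939, 493, 368]) cube([97, 1097, 20]);
translate([2067, 493, 368]) cube([97, 1097, 20]);


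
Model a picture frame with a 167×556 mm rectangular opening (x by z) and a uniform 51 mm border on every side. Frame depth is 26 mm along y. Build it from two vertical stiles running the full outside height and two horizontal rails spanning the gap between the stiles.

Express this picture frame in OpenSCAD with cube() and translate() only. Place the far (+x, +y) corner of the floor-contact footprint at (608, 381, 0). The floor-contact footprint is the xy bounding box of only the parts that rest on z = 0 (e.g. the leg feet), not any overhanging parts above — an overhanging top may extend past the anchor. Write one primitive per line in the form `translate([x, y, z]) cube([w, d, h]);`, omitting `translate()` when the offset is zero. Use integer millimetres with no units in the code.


translate([339, 355, 0]) cube([51, 26, 658]);
translate([557, 355, 0]) cube([51, 26, 658]);
translate([390, 355, 0]) cube([167, 26, 51]);
translate([390, 355, 607]) cube([167, 26, 51]);


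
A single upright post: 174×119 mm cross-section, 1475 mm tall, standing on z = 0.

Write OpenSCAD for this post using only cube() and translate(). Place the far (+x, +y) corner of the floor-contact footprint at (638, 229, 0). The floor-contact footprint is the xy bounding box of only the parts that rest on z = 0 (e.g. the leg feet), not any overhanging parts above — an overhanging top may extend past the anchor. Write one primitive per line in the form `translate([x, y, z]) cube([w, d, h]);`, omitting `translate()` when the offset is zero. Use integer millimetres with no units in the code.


translate([464, 110, 0]) cube([174, 119, 1475]);


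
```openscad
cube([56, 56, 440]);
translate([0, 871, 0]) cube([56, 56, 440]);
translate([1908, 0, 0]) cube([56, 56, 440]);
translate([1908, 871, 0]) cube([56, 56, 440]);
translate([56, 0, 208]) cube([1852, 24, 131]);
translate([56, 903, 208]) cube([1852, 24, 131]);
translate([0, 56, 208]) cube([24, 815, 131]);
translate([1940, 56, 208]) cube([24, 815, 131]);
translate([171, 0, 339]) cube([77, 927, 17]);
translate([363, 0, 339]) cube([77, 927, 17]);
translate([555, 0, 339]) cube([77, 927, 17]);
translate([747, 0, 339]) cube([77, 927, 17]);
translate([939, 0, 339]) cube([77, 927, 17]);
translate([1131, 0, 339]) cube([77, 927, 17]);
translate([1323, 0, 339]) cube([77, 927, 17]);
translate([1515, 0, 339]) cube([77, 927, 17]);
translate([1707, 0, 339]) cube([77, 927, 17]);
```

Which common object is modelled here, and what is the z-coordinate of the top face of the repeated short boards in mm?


A bed frame. The slat-top height is 356 mm.

Four posts, four rails, and a row of slats — a bed frame. Slats sit on the rails at z = 208 + 131 = 339; with slat thickness 17, the top is 356 mm.


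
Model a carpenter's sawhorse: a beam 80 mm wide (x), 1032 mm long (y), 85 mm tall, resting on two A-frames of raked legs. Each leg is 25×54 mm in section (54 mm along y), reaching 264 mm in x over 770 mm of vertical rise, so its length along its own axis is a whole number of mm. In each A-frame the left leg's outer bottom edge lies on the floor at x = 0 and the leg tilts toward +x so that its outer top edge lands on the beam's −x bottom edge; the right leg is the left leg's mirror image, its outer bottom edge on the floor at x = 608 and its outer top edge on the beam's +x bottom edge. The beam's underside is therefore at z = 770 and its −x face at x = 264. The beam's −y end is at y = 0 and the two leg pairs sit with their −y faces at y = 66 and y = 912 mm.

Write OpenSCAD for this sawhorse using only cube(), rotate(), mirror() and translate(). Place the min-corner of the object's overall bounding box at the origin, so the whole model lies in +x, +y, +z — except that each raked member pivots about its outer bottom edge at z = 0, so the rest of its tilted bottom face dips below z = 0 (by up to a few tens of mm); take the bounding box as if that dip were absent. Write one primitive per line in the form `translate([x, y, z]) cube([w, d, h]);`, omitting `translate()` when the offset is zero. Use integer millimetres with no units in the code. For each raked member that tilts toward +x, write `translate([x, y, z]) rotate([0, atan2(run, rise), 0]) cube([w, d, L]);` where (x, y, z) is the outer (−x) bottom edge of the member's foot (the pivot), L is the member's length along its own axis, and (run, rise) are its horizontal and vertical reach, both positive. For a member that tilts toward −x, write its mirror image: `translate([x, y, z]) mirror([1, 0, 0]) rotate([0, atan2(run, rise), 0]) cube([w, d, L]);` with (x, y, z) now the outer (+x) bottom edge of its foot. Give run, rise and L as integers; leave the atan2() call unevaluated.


// leg length = √(264² + 770²) = 814
// right-leg outer foot x = 2·264 + 80 = 608
// beam min-corner = (264, 0, 770)
translate([264, 0, 770]) cube([80, 1032, 85]);
translate([0, 66, 0]) rotate([0, atan2(264, 770), 0]) cube([25, 54, 814]);
translate([608, 66, 0]) mirror([1, 0, 0]) rotate([0, atan2(264, 770), 0]) cube([25, 54, 814]);
translate([0, 912, 0]) rotate([0, atan2(264, 770), 0]) cube([25, 54, 814]);
translate([608, 912, 0]) mirror([1, 0, 0]) rotate([0, atan2(264, 770), 0]) cube([25, 54, 814]);


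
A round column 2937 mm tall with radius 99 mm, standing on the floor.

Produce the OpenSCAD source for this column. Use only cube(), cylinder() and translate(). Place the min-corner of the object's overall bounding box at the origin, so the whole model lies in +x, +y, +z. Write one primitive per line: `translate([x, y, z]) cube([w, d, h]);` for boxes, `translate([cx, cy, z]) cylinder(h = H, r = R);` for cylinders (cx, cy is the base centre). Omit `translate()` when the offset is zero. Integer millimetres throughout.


translate([99, 99, 0]) cylinder(h = 2937, r = 99);


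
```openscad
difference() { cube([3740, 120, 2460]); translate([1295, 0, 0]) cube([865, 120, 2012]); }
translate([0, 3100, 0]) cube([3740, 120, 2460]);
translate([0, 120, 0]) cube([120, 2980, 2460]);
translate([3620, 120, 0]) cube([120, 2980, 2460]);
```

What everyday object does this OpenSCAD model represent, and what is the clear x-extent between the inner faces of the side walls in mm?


A single room. The interior width is 3500 mm.

Four walls enclosing a rectangle with a door in the front wall — a room. Outside width 3740 minus two 120 mm walls gives 3500 mm.


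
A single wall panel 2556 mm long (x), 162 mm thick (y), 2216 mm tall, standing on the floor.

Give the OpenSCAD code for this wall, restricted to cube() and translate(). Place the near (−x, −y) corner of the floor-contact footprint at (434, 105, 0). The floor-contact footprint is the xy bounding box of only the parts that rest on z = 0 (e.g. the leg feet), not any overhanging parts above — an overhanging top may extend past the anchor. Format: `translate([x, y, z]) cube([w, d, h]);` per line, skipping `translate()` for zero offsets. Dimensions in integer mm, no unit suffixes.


translate([434, 105, 0]) cube([2556, 162, 2216]);


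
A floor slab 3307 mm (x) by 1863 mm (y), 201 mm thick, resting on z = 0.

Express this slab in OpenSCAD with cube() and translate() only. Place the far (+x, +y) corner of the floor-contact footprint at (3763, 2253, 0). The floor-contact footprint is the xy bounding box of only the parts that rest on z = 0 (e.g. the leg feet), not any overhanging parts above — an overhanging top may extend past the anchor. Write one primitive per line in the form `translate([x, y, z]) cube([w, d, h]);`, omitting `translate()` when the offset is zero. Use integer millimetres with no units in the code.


translate([456, 390, 0]) cube([3307, 1863, 201]);


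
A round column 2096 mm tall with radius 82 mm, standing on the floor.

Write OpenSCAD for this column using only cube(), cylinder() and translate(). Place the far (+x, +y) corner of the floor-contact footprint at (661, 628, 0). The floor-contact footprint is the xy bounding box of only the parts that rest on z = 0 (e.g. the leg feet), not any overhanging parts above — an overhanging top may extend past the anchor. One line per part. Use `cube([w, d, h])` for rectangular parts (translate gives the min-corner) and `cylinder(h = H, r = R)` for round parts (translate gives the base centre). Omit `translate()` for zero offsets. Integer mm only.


translate([579, 546, 0]) cylinder(h = 2096, r = 82);


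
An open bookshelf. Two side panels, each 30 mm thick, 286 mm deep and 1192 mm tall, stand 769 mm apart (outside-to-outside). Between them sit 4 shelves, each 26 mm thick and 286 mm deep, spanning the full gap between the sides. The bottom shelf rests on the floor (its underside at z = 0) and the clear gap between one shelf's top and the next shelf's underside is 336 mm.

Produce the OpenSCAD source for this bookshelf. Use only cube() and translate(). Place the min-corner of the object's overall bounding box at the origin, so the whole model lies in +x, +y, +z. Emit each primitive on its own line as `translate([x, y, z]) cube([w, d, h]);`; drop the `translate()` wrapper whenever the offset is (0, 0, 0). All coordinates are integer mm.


cube([30, 286, 1192]);
translate([739, 0, 0]) cube([30, 286, 1192]);
translate([30, 0, 0]) cube([709, 286, 26]);
translate([30, 0, 362]) cube([709, 286, 26]);
translate([30, 0, 724]) cube([709, 286, 26]);
translate([30, 0, 1086]) cube([709, 286, 26]);


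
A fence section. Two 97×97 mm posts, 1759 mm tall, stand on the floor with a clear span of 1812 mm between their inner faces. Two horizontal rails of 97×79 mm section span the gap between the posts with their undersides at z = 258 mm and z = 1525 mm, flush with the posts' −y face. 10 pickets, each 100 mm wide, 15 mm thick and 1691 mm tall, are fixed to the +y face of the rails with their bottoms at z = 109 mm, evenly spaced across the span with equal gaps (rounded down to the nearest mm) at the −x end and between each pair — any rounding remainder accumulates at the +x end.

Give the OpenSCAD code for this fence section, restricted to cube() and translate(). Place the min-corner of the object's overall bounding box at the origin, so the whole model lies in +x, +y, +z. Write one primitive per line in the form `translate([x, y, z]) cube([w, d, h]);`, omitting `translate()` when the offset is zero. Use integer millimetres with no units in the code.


cube([97, 97, 1759]);
translate([1909, 0, 0]) cube([97, 97, 1759]);
translate([97, 0, 258]) cube([1812, 97, 79]);
translate([97, 0, 1525]) cube([1812, 97, 79]);
translate([170, 97, 109]) cube([100, 15, 1691]);
translate([343, 97, 109]) cube([100, 15, 1691]);
translate([516, 97, 109]) cube([100, 15, 1691]);
translate([689, 97, 109]) cube([100, 15, 1691]);
translate([862, 97, 109]) cube([100, 15, 1691]);
translate([1035, 97, 109]) cube([100, 15, 1691]);
translate([1208, 97, 109]) cube([100, 15, 1691]);
translate([1381, 97, 109]) cube([100, 15, 1691]);
translate([1554, 97, 109]) cube([100, 15, 1691]);
translate([1727, 97, 109]) cube([100, 15, 1691]);


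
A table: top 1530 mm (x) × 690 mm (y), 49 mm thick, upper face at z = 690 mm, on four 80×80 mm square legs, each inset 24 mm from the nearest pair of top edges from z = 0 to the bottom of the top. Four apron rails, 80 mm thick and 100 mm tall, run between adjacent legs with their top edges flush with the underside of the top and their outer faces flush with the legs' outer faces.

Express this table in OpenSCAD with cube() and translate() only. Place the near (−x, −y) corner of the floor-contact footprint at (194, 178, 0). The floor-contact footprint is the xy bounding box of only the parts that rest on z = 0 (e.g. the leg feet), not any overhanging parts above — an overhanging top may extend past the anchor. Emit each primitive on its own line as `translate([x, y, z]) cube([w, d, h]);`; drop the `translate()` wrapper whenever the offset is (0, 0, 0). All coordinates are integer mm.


// leg_h = 690 - 49 = 641
// apron z = 641 - 100 = 541
translate([170, 154, 641]) cube([1530, 690, 49]);
translate([194, 178, 0]) cube([80, 80, 641]);
translate([1596, 178, 0]) cube([80, 80, 641]);
translate([194, 740, 0]) cube([80, 80, 641]);
translate([1596, 740, 0]) cube([80, 80, 641]);
translate([274, 178, 541]) cube([1322, 80, 100]);
translate([274, 740, 541]) cube([1322, 80, 100]);
translate([194, 258, 541]) cube([80, 482, 100]);
translate([1596, 258, 541]) cube([80, 482, 100]);


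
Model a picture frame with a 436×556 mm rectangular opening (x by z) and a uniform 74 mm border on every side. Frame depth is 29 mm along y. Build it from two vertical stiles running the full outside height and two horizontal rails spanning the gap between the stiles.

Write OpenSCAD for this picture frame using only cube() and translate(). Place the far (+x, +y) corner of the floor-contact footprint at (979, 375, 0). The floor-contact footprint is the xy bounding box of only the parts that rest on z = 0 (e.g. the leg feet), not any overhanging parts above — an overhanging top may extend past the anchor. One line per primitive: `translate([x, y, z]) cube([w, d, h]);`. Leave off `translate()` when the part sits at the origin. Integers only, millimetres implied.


translate([395, 346, 0]) cube([74, 29, 704]);
translate([905, 346, 0]) cube([74, 29, 704]);
translate([469, 346, 0]) cube([436, 29, 74]);
translate([469, 346, 630]) cube([436, 29, 74]);


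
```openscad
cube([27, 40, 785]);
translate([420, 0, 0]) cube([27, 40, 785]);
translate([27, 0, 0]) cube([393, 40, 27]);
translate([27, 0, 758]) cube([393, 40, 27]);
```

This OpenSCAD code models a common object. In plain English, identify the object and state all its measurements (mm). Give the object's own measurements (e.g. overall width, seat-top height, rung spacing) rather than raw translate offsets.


A rectangular picture frame lying in the x–z plane (depth along y). The opening is 393 mm wide (x) by 731 mm tall (z), surrounded by a border 27 mm wide on all four sides. The frame is 40 mm deep and is made of two full-height vertical stiles with two horizontal rails fitted between them.


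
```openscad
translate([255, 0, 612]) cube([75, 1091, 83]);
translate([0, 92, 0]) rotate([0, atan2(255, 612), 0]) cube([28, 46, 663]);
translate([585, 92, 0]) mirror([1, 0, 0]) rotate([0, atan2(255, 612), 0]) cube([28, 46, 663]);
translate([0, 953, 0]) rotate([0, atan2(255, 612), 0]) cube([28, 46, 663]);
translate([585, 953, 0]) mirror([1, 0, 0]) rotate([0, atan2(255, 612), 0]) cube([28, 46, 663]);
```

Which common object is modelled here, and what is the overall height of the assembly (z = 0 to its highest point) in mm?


A sawhorse. The overall height is 695 mm.

A beam across two mirrored pairs of raked legs — a sawhorse. The beam's underside is at z = 612 (matching the legs' vertical rise in atan2(255, 612)) and the beam is 83 mm tall, so its top is at 612 + 83 = 695 mm. The raked legs top out at the beam's underside, so that is the highest point.


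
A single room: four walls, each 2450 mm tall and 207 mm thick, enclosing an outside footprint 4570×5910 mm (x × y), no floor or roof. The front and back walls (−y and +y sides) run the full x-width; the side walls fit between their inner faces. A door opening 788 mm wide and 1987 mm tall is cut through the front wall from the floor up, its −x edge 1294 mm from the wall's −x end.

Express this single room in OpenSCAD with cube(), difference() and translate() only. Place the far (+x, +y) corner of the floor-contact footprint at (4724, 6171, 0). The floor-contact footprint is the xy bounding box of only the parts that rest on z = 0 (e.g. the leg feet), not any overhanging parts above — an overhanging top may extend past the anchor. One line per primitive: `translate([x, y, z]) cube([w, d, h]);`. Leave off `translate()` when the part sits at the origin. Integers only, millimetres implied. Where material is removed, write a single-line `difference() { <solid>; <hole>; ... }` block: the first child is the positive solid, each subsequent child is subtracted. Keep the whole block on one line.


difference() { translate([154, 261, 0]) cube([4570, 207, 2450]); translate([1448, 261, 0]) cube([788, 207, 1987]); }
translate([154, 5964, 0]) cube([4570, 207, 2450]);
translate([154, 468, 0]) cube([207, 5496, 2450]);
translate([4517, 468, 0]) cube([207, 5496, 2450]);


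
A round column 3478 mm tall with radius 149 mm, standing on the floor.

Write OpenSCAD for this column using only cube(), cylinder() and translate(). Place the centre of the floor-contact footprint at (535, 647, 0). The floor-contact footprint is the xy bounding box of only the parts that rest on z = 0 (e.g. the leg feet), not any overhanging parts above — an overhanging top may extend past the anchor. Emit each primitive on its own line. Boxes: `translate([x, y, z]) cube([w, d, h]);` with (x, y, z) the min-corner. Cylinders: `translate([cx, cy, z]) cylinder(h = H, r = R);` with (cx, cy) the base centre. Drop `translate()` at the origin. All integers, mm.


translate([535, 647, 0]) cylinder(h = 3478, r = 149);


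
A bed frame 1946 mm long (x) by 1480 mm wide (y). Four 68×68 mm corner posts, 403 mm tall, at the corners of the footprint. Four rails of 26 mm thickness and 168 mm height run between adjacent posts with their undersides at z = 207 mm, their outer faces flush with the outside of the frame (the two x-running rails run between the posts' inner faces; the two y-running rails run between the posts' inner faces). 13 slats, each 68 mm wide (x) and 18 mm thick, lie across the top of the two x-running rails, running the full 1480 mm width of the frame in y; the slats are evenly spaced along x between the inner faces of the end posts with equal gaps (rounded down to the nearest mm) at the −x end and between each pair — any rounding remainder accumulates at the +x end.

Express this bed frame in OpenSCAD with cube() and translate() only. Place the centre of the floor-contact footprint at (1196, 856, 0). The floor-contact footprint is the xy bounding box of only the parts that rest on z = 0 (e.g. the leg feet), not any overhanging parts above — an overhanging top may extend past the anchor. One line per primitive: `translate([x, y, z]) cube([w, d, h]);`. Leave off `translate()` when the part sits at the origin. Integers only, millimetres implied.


translate([223, 116, 0]) cube([68, 68, 403]);
translate([223, 1528, 0]) cube([68, 68, 403]);
translate([2101, 116, 0]) cube([68, 68, 403]);
translate([2101, 1528, 0]) cube([68, 68, 403]);
translate([291, 116, 207]) cube([1810, 26, 168]);
translate([291, 1570, 207]) cube([1810, 26, 168]);
translate([223, 184, 207]) cube([26, 1344, 168]);
translate([2143, 184, 207]) cube([26, 1344, 168]);
translate([357, 116, 375]) cube([68, 1480, 18]);
translate([491, 116, 375]) cube([68, 1480, 18]);
translate([625, 116, 375]) cube([68, 1480, 18]);
translate([759, 116, 375]) cube([68, 1480, 18]);
translate([893, 116, 375]) cube([68, 1480, 18]);
translate([1027, 116, 375]) cube([68, 1480, 18]);
translate([1161, 116, 375]) cube([68, 1480, 18]);
translate([1295, 116, 375]) cube([68, 1480, 18]);
translate([1429, 116, 375]) cube([68, 1480, 18]);
translate([1563, 116, 375]) cube([68, 1480, 18]);
translate([1697, 116, 375]) cube([68, 1480, 18]);
translate([1831, 116, 375]) cube([68, 1480, 18]);
translate([1965, 116, 375]) cube([68, 1480, 18]);
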